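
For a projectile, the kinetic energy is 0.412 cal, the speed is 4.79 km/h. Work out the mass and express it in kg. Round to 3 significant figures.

Rearranging KE = ½mv² for m: m = 2·KE/v².
KE = 0.412 cal = 1.724 J; v = 4.79 km/h = 1.331 m/s.
m = 1.947 kg

1.95 kg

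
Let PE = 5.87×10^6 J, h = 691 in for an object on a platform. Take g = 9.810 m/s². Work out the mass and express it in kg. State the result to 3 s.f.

34100 kg

Rearranging: m = PE/(g·h).
PE = 5.87×10^6 J; h = 691 in = 17.55 m; g = 9.810 m/s².
m = 34092 kg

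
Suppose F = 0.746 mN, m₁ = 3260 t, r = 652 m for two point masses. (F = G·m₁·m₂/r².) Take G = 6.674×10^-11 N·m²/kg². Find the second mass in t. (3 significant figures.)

From Newton's law of gravitation: m₂ = F·r²/(G·m₁).
F = 0.746 mN = 7.460×10^-4 N; m₁ = 3260 t = 3.260×10^6 kg; r = 652 m; G = 6.674×10^-11 N·m²/kg².
m₂ = 1.458×10^6 kg
1.458×10^6 kg × (1 t / 1000 kg) = 1458 t

1460 t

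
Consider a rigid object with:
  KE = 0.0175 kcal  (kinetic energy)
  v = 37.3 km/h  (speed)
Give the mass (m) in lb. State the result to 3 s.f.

3.01 lb

Rearranging KE = ½mv² for m: m = 2·KE/v².
KE = 0.0175 kcal = 73.22 J; v = 37.3 km/h = 10.36 m/s.
m = 1.364 kg
1.364 kg × (1 lb / 0.4536 kg) = 3.007 lb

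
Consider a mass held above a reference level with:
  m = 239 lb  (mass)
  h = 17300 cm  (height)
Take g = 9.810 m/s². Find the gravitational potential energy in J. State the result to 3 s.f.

PE is given directly by: PE = mgh.
m = 239 lb = 108.4 kg; h = 17300 cm = 173.0 m; g = 9.810 m/s².
PE = 1.840×10^5 J  (the unit combination reduces to kg·m²/s² = J)

1.84×10^5 J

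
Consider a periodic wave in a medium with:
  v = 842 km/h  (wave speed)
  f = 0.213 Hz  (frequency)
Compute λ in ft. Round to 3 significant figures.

3600 ft

Solving v = f·λ for λ: λ = v/f.
v = 842 km/h = 233.9 m/s; f = 0.213 Hz.
λ = 1098 m
1098 m × (1 ft / 0.3048 m) = 3603 ft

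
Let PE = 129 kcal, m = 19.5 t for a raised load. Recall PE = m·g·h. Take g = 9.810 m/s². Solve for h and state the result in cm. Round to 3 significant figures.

282 cm

Rearranging: h = PE/(m·g).
PE = 129 kcal = 5.397×10^5 J; m = 19.5 t = 19500 kg; g = 9.810 m/s².
h = 2.821 m
2.821 m × (1 cm / 0.01000 m) = 282.1 cm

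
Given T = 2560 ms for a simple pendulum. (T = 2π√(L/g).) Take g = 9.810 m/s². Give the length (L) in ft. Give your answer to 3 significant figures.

Rearranging: L = g·(T/2π)².
T = 2560 ms = 2.560 s; g = 9.810 m/s².
L = 1.629 m
1.629 m × (1 ft / 0.3048 m) = 5.343 ft

5.34 ft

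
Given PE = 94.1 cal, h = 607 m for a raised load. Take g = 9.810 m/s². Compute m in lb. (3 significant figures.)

0.146 lb

Solving PE = m·g·h for m: m = PE/(g·h).
PE = 94.1 cal = 393.7 J; h = 607 m; g = 9.810 m/s².
m = 0.06612 kg
0.06612 kg × (1 lb / 0.4536 kg) = 0.1458 lb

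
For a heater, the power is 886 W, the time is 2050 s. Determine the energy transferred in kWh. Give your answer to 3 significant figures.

0.505 kWh

Solving P = W/t for W: W = P·t.
P = 886 W; t = 2050 s.
W = 1.816×10^6 J  (the unit combination reduces to kg·m²/s² = J)
1.816×10^6 J × (1 kWh / 3.600×10^6 J) = 0.5045 kWh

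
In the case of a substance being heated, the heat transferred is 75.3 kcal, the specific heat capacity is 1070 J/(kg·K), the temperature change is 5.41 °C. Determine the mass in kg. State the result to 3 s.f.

54.4 kg

Solving Q = m·c·ΔT for m: m = Q/(c·ΔT).
Q = 75.3 kcal = 3.151×10^5 J; c = 1070 J/(kg·K); ΔT = 5.41 °C = 5.410 K.
m = 54.43 kg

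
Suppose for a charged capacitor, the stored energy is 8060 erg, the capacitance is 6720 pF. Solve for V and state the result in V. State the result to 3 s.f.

490 V

Solving E = ½C·V² for V: V = √(2E/C).
E = 8060 erg = 8.060×10^-4 J; C = 6720 pF = 6.720×10^-9 F.
V = 489.8 V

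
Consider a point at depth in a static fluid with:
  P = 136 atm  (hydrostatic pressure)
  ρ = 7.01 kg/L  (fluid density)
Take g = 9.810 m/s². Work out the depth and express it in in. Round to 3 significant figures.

Solving P = ρ·g·h for h: h = P/(ρ·g).
P = 136 atm = 1.378×10^7 Pa; ρ = 7.01 kg/L = 7010 kg/m³; g = 9.810 m/s².
h = 200.4 m
200.4 m × (1 in / 0.02540 m) = 7889 in

7890 in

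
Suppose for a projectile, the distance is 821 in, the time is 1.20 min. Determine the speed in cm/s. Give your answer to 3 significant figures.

Directly: v = d/t.
d = 821 in = 20.85 m; t = 1.20 min = 72.00 s.
v = 0.2896 m/s
0.2896 m/s × (1 cm/s / 0.01000 m/s) = 28.96 cm/s

29.0 cm/s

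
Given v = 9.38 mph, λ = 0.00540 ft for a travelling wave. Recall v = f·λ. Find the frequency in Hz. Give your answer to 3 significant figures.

2550 Hz

Rearranging v = f·λ for f: f = v/λ.
v = 9.38 mph = 4.193 m/s; λ = 0.00540 ft = 0.001646 m.
f = 2548 Hz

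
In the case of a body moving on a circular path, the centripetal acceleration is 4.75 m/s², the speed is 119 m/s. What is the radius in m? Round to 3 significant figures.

2980 m

Rearranging a = v²/r for r: r = v²/a.
a = 4.75 m/s²; v = 119 m/s.
r = 2981 m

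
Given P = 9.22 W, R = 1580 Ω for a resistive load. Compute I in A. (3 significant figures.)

0.0764 A

Rearranging: I = √(P/R).
P = 9.22 W; R = 1580 Ω.
I = 0.07639 A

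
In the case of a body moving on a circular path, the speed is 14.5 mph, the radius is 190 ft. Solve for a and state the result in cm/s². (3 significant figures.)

Directly: a = v²/r.
v = 14.5 mph = 6.482 m/s; r = 190 ft = 57.91 m.
a = 0.7255 m/s²
0.7255 m/s² × (1 cm/s² / 0.01000 m/s²) = 72.55 cm/s²

72.6 cm/s²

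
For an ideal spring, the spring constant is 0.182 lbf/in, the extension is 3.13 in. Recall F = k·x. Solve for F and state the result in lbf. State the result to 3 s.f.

From Hooke's law: F = kx.
k = 0.182 lbf/in = 31.87 N/m; x = 3.13 in = 0.07950 m.
F = 2.534 N
2.534 N × (1 lbf / 4.448 N) = 0.5697 lbf

0.570 lbf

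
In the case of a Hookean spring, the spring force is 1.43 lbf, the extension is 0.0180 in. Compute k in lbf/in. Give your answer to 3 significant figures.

79.4 lbf/in

Rearranging F = k·x for k: k = F/x.
F = 1.43 lbf = 6.361 N; x = 0.0180 in = 4.572×10^-4 m.
k = 13913 N/m
13913 N/m × (1 lbf/in / 175.1 N/m) = 79.44 lbf/in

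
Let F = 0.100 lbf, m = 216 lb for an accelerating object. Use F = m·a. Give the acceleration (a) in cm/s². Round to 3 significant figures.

From Newton's second law: a = F/m.
F = 0.100 lbf = 0.4448 N; m = 216 lb = 97.98 kg.
a = 0.004540 m/s²
0.004540 m/s² × (1 cm/s² / 0.01000 m/s²) = 0.4540 cm/s²

0.454 cm/s²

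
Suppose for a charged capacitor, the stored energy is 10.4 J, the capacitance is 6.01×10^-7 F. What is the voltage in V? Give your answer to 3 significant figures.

Rearranging: V = √(2E/C).
E = 10.4 J; C = 6.01×10^-7 F.
V = 5883 V  (the unit combination reduces to kg·m²/(A·s³) = V)

5880 V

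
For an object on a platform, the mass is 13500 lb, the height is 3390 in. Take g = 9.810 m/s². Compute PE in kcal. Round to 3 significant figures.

Directly: PE = mgh.
m = 13500 lb = 6123 kg; h = 3390 in = 86.11 m; g = 9.810 m/s².
PE = 5.173×10^6 J  (the unit combination reduces to kg·m²/s² = J)
5.173×10^6 J × (1 kcal / 4184 J) = 1236 kcal

1240 kcal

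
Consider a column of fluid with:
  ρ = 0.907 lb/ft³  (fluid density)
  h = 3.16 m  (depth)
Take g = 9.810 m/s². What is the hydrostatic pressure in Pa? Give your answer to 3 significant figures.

Directly: P = ρgh.
ρ = 0.907 lb/ft³ = 14.53 kg/m³; h = 3.16 m; g = 9.810 m/s².
P = 450.4 Pa

450 Pa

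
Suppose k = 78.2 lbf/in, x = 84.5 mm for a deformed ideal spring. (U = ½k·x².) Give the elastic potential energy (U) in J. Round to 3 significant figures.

48.9 J

U is given directly by: U = ½kx².
k = 78.2 lbf/in = 13695 N/m; x = 84.5 mm = 0.08450 m.
U = 48.89 J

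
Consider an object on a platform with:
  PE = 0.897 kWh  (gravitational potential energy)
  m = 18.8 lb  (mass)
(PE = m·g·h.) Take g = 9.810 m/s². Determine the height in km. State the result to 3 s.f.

Rearranging PE = m·g·h for h: h = PE/(m·g).
PE = 0.897 kWh = 3.229×10^6 J; m = 18.8 lb = 8.528 kg; g = 9.810 m/s².
h = 38601 m
38601 m × (1 km / 1000 m) = 38.60 km

38.6 km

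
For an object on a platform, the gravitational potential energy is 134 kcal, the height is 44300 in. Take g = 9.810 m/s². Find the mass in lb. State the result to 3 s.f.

Rearranging: m = PE/(g·h).
PE = 134 kcal = 5.607×10^5 J; h = 44300 in = 1125 m; g = 9.810 m/s².
m = 50.79 kg
50.79 kg × (1 lb / 0.4536 kg) = 112.0 lb

112 lb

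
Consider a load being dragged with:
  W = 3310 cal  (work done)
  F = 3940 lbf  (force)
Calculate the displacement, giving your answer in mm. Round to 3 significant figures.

790 mm

Rearranging W = F·d for d: d = W/F.
W = 3310 cal = 13849 J; F = 3940 lbf = 17526 N.
d = 0.7902 m
0.7902 m × (1 mm / 0.001000 m) = 790.2 mm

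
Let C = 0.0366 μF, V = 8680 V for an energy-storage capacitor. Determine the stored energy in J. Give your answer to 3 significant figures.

E is given directly by: E = ½CV².
C = 0.0366 μF = 3.660×10^-8 F; V = 8680 V.
E = 1.379 J

1.38 J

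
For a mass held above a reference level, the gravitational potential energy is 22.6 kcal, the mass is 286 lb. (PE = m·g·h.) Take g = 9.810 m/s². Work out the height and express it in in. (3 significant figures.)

Rearranging: h = PE/(m·g).
PE = 22.6 kcal = 94558 J; m = 286 lb = 129.7 kg; g = 9.810 m/s².
h = 74.30 m
74.30 m × (1 in / 0.02540 m) = 2925 in

2930 in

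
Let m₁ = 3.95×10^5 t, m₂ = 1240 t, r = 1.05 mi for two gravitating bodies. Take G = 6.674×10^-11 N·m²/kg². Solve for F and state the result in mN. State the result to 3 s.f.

11.4 mN

Directly: F = Gm₁m₂/r².
m₁ = 3.95×10^5 t = 3.950×10^8 kg; m₂ = 1240 t = 1.240×10^6 kg; r = 1.05 mi = 1690 m; G = 6.674×10^-11 N·m²/kg².
F = 0.01145 N
0.01145 N × (1 mN / 0.001000 N) = 11.45 mN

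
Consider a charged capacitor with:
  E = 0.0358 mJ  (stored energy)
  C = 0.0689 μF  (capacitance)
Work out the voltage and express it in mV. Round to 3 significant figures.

32200 mV

Rearranging: V = √(2E/C).
E = 0.0358 mJ = 3.580×10^-5 J; C = 0.0689 μF = 6.890×10^-8 F.
V = 32.24 V  (the unit combination reduces to kg·m²/(A·s³) = V)
32.24 V × (1 mV / 0.001000 V) = 32236 mV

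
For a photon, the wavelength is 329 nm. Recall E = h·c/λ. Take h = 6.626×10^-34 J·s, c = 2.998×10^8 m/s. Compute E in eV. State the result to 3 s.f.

E is given directly by: E = hc/λ.
λ = 329 nm = 3.290×10^-7 m; h = 6.626×10^-34 J·s; c = 2.998×10^8 m/s.
E = 6.038×10^-19 J  (the unit combination reduces to kg·m²/s² = J)
6.038×10^-19 J × (1 eV / 1.602×10^-19 J) = 3.769 eV

3.77 eV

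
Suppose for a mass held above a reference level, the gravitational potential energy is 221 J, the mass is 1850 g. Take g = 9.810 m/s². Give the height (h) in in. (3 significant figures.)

Rearranging PE = m·g·h for h: h = PE/(m·g).
PE = 221 J; m = 1850 g = 1.850 kg; g = 9.810 m/s².
h = 12.18 m
12.18 m × (1 in / 0.02540 m) = 479.4 in

479 in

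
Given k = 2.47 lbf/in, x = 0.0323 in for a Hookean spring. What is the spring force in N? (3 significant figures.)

Directly: F = kx.
k = 2.47 lbf/in = 432.6 N/m; x = 0.0323 in = 8.204×10^-4 m.
F = 0.3549 N

0.355 N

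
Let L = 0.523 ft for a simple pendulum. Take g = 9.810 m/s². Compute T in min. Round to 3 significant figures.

Directly: T = 2π√(L/g).
L = 0.523 ft = 0.1594 m; g = 9.810 m/s².
T = 0.8009 s
0.8009 s × (1 min / 60.00 s) = 0.01335 min

0.0133 min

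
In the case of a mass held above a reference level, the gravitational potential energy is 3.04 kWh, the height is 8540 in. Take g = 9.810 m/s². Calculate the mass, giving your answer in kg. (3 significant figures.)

5140 kg

Rearranging: m = PE/(g·h).
PE = 3.04 kWh = 1.094×10^7 J; h = 8540 in = 216.9 m; g = 9.810 m/s².
m = 5143 kg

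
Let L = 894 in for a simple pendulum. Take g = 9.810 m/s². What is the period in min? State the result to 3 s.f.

T is given directly by: T = 2π√(L/g).
L = 894 in = 22.71 m; g = 9.810 m/s².
T = 9.559 s
9.559 s × (1 min / 60.00 s) = 0.1593 min

0.159 min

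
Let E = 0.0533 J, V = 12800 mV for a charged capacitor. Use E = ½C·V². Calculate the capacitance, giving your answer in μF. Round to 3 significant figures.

Solving E = ½C·V² for C: C = 2E/V².
E = 0.0533 J; V = 12800 mV = 12.80 V.
C = 6.506×10^-4 F
6.506×10^-4 F × (1 μF / 1.000×10^-6 F) = 650.6 μF

651 μF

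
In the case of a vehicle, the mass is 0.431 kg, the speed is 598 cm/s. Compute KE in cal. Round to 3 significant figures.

1.84 cal

Directly: KE = ½mv².
m = 0.431 kg; v = 598 cm/s = 5.980 m/s.
KE = 7.706 J
7.706 J × (1 cal / 4.184 J) = 1.842 cal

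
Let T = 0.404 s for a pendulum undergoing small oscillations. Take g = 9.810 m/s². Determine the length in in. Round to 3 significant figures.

Solving T = 2π√(L/g) for L: L = g·(T/2π)².
T = 0.404 s; g = 9.810 m/s².
L = 0.04056 m
0.04056 m × (1 in / 0.02540 m) = 1.597 in

1.60 in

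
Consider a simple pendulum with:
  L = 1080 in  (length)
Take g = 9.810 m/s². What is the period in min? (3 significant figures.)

T is given directly by: T = 2π√(L/g).
L = 1080 in = 27.43 m; g = 9.810 m/s².
T = 10.51 s
10.51 s × (1 min / 60.00 s) = 0.1751 min

0.175 min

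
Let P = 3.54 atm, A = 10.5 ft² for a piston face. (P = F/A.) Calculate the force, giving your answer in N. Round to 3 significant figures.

Rearranging: F = P·A.
P = 3.54 atm = 3.587×10^5 Pa; A = 10.5 ft² = 0.9755 m².
F = 3.499×10^5 N

3.50×10^5 N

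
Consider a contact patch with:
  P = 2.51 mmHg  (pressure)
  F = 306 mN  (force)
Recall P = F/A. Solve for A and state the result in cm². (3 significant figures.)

9.14 cm²

Solving P = F/A for A: A = F/P.
P = 2.51 mmHg = 334.6 Pa; F = 306 mN = 0.3060 N.
A = 9.144×10^-4 m²
9.144×10^-4 m² × (1 cm² / 1.000×10^-4 m²) = 9.144 cm²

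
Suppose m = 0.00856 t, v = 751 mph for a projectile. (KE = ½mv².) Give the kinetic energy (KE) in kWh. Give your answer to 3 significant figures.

KE is given directly by: KE = ½mv².
m = 0.00856 t = 8.560 kg; v = 751 mph = 335.7 m/s.
KE = 4.824×10^5 J
4.824×10^5 J × (1 kWh / 3.600×10^6 J) = 0.1340 kWh

0.134 kWh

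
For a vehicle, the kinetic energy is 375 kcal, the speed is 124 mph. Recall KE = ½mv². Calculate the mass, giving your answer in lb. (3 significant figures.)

Solving KE = ½mv² for m: m = 2·KE/v².
KE = 375 kcal = 1.569×10^6 J; v = 124 mph = 55.43 m/s.
m = 1021 kg
1021 kg × (1 lb / 0.4536 kg) = 2251 lb

2250 lb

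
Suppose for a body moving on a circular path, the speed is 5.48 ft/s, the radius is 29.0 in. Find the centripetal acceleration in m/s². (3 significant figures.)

3.79 m/s²

a is given directly by: a = v²/r.
v = 5.48 ft/s = 1.670 m/s; r = 29.0 in = 0.7366 m.
a = 3.788 m/s²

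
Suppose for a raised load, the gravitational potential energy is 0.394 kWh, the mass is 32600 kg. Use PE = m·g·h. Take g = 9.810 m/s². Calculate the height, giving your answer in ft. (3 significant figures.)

Rearranging PE = m·g·h for h: h = PE/(m·g).
PE = 0.394 kWh = 1.418×10^6 J; m = 32600 kg; g = 9.810 m/s².
h = 4.435 m
4.435 m × (1 ft / 0.3048 m) = 14.55 ft

14.6 ft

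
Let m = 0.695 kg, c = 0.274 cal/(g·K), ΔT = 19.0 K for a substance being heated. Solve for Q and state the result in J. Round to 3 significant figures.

Q is given directly by: Q = mcΔT.
m = 0.695 kg; c = 0.274 cal/(g·K) = 1146 J/(kg·K); ΔT = 19.0 K.
Q = 15138 J  (the unit combination reduces to kg·m²/s² = J)

15100 J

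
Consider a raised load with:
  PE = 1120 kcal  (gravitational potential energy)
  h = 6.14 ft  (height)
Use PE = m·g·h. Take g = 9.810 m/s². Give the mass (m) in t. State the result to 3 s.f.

Solving PE = m·g·h for m: m = PE/(g·h).
PE = 1120 kcal = 4.686×10^6 J; h = 6.14 ft = 1.871 m; g = 9.810 m/s².
m = 2.552×10^5 kg
2.552×10^5 kg × (1 t / 1000 kg) = 255.2 t

255 t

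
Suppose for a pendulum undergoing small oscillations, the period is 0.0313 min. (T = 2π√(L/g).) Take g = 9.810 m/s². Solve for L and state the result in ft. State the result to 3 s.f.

2.88 ft

Rearranging T = 2π√(L/g) for L: L = g·(T/2π)².
T = 0.0313 min = 1.878 s; g = 9.810 m/s².
L = 0.8764 m
0.8764 m × (1 ft / 0.3048 m) = 2.875 ft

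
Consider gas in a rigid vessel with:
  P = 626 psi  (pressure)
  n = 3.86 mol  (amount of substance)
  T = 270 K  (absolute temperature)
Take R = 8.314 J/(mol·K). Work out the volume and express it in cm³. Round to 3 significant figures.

Rearranging: V = nRT/P.
P = 626 psi = 4.316×10^6 Pa; n = 3.86 mol; T = 270 K; R = 8.314 J/(mol·K).
V = 0.002008 m³
0.002008 m³ × (1 cm³ / 1.000×10^-6 m³) = 2008 cm³

2010 cm³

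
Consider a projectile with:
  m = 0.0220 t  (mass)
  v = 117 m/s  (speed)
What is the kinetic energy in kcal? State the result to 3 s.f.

36.0 kcal

KE is given directly by: KE = ½mv².
m = 0.0220 t = 22.00 kg; v = 117 m/s.
KE = 1.506×10^5 J
1.506×10^5 J × (1 kcal / 4184 J) = 35.99 kcal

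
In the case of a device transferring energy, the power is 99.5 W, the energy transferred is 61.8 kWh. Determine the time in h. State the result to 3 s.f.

Solving P = W/t for t: t = W/P.
P = 99.5 W; W = 61.8 kWh = 2.225×10^8 J.
t = 2.236×10^6 s
2.236×10^6 s × (1 h / 3600 s) = 621.1 h

621 h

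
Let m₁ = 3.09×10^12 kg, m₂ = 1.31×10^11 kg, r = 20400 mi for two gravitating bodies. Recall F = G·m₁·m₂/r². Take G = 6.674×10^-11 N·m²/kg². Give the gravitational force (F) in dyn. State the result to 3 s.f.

F is given directly by: F = Gm₁m₂/r².
m₁ = 3.09×10^12 kg; m₂ = 1.31×10^11 kg; r = 20400 mi = 3.283×10^7 m; G = 6.674×10^-11 N·m²/kg².
F = 0.02506 N  (the unit combination reduces to kg·m/s² = N)
0.02506 N × (1 dyn / 1.000×10^-5 N) = 2506 dyn

2510 dyn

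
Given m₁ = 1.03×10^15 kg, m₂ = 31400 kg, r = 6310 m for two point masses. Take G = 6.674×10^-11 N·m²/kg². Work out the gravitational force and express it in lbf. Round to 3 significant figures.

Directly: F = Gm₁m₂/r².
m₁ = 1.03×10^15 kg; m₂ = 31400 kg; r = 6310 m; G = 6.674×10^-11 N·m²/kg².
F = 54.21 N  (the unit combination reduces to kg·m/s² = N)
54.21 N × (1 lbf / 4.448 N) = 12.19 lbf

12.2 lbf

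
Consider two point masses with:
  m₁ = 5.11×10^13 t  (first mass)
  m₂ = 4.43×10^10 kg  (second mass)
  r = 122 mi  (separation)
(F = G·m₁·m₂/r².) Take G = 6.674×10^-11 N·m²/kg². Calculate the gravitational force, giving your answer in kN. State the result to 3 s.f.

Directly: F = Gm₁m₂/r².
m₁ = 5.11×10^13 t = 5.110×10^16 kg; m₂ = 4.43×10^10 kg; r = 122 mi = 1.963×10^5 m; G = 6.674×10^-11 N·m²/kg².
F = 3.919×10^6 N  (the unit combination reduces to kg·m/s² = N)
3.919×10^6 N × (1 kN / 1000 N) = 3919 kN

3920 kN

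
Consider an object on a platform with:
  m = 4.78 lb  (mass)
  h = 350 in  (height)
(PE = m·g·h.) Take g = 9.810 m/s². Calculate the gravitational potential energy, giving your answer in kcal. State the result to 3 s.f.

0.0452 kcal

Directly: PE = mgh.
m = 4.78 lb = 2.168 kg; h = 350 in = 8.890 m; g = 9.810 m/s².
PE = 189.1 J
189.1 J × (1 kcal / 4184 J) = 0.04519 kcal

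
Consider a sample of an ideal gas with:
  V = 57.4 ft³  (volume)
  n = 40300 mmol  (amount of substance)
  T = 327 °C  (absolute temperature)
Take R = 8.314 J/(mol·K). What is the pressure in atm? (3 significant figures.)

From the ideal-gas law: P = nRT/V.
V = 57.4 ft³ = 1.625 m³; n = 40300 mmol = 40.30 mol; T = 327 °C = 600.1 K; R = 8.314 J/(mol·K).
P = 1.237×10^5 Pa  (the unit combination reduces to kg/(m·s²) = Pa)
1.237×10^5 Pa × (1 atm / 1.013×10^5 Pa) = 1.221 atm

1.22 atm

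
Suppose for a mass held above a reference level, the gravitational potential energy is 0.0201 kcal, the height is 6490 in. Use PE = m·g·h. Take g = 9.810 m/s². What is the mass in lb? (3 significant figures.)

Rearranging PE = m·g·h for m: m = PE/(g·h).
PE = 0.0201 kcal = 84.10 J; h = 6490 in = 164.8 m; g = 9.810 m/s².
m = 0.05200 kg
0.05200 kg × (1 lb / 0.4536 kg) = 0.1147 lb

0.115 lb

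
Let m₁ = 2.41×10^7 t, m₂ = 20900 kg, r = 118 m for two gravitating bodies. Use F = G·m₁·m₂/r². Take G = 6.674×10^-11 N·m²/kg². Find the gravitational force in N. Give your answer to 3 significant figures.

2.41 N

From Newton's law of gravitation: F = Gm₁m₂/r².
m₁ = 2.41×10^7 t = 2.410×10^10 kg; m₂ = 20900 kg; r = 118 m; G = 6.674×10^-11 N·m²/kg².
F = 2.414 N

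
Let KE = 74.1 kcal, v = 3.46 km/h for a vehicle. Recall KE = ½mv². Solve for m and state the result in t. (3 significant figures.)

671 t

Rearranging KE = ½mv² for m: m = 2·KE/v².
KE = 74.1 kcal = 3.100×10^5 J; v = 3.46 km/h = 0.9611 m/s.
m = 6.713×10^5 kg
6.713×10^5 kg × (1 t / 1000 kg) = 671.3 t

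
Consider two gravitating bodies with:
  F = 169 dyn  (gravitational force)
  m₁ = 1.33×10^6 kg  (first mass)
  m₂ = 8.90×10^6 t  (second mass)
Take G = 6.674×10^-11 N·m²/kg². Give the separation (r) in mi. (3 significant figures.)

Rearranging: r = √(G·m₁m₂/F).
F = 169 dyn = 0.001690 N; m₁ = 1.33×10^6 kg; m₂ = 8.90×10^6 t = 8.900×10^9 kg; G = 6.674×10^-11 N·m²/kg².
r = 21621 m
21621 m × (1 mi / 1609 m) = 13.43 mi

13.4 mi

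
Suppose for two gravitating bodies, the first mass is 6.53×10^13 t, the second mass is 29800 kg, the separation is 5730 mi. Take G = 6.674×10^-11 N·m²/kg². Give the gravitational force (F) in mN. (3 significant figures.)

1.53 mN

From Newton's law of gravitation: F = Gm₁m₂/r².
m₁ = 6.53×10^13 t = 6.530×10^16 kg; m₂ = 29800 kg; r = 5730 mi = 9.222×10^6 m; G = 6.674×10^-11 N·m²/kg².
F = 0.001527 N
0.001527 N × (1 mN / 0.001000 N) = 1.527 mN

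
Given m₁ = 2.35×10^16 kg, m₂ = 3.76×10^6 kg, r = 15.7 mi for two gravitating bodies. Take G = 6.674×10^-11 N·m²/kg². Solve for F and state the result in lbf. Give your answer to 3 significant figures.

2080 lbf

From Newton's law of gravitation: F = Gm₁m₂/r².
m₁ = 2.35×10^16 kg; m₂ = 3.76×10^6 kg; r = 15.7 mi = 25267 m; G = 6.674×10^-11 N·m²/kg².
F = 9237 N  (the unit combination reduces to kg·m/s² = N)
9237 N × (1 lbf / 4.448 N) = 2077 lbf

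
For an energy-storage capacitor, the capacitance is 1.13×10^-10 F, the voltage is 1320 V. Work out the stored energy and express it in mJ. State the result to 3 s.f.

E is given directly by: E = ½CV².
C = 1.13×10^-10 F; V = 1320 V.
E = 9.845×10^-5 J
9.845×10^-5 J × (1 mJ / 0.001000 J) = 0.09845 mJ

0.0984 mJ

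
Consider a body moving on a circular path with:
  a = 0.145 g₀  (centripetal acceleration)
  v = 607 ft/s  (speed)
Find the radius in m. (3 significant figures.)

24100 m

Solving a = v²/r for r: r = v²/a.
a = 0.145 g₀ = 1.422 m/s²; v = 607 ft/s = 185.0 m/s.
r = 24072 m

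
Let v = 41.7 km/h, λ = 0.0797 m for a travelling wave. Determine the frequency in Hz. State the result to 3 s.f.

145 Hz

Rearranging: f = v/λ.
v = 41.7 km/h = 11.58 m/s; λ = 0.0797 m.
f = 145.3 Hz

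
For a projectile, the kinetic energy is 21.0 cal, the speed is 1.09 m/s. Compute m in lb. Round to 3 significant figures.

326 lb

Rearranging: m = 2·KE/v².
KE = 21.0 cal = 87.86 J; v = 1.09 m/s.
m = 147.9 kg
147.9 kg × (1 lb / 0.4536 kg) = 326.1 lb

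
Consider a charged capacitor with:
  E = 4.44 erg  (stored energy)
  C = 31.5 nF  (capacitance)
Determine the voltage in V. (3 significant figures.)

Rearranging E = ½C·V² for V: V = √(2E/C).
E = 4.44 erg = 4.440×10^-7 J; C = 31.5 nF = 3.150×10^-8 F.
V = 5.309 V  (the unit combination reduces to kg·m²/(A·s³) = V)

5.31 V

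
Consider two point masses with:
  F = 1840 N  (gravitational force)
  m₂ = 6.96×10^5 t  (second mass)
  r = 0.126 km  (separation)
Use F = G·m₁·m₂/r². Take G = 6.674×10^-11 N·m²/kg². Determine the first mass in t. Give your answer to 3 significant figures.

6.29×10^5 t

From Newton's law of gravitation: m₁ = F·r²/(G·m₂).
F = 1840 N; m₂ = 6.96×10^5 t = 6.960×10^8 kg; r = 0.126 km = 126.0 m; G = 6.674×10^-11 N·m²/kg².
m₁ = 6.289×10^8 kg
6.289×10^8 kg × (1 t / 1000 kg) = 6.289×10^5 t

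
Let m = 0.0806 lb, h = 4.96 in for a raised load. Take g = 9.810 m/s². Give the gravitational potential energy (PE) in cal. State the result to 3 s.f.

PE is given directly by: PE = mgh.
m = 0.0806 lb = 0.03656 kg; h = 4.96 in = 0.1260 m; g = 9.810 m/s².
PE = 0.04518 J
0.04518 J × (1 cal / 4.184 J) = 0.01080 cal

0.0108 cal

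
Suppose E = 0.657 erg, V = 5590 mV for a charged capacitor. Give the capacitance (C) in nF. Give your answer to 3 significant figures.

4.21 nF

Solving E = ½C·V² for C: C = 2E/V².
E = 0.657 erg = 6.570×10^-8 J; V = 5590 mV = 5.590 V.
C = 4.205×10^-9 F
4.205×10^-9 F × (1 nF / 1.000×10^-9 F) = 4.205 nF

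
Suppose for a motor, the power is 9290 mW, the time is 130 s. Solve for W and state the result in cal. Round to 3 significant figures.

Rearranging P = W/t for W: W = P·t.
P = 9290 mW = 9.290 W; t = 130 s.
W = 1208 J
1208 J × (1 cal / 4.184 J) = 288.6 cal

289 cal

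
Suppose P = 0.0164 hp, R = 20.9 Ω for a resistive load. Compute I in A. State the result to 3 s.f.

Solving P = I²R for I: I = √(P/R).
P = 0.0164 hp = 12.23 W; R = 20.9 Ω.
I = 0.7649 A

0.765 A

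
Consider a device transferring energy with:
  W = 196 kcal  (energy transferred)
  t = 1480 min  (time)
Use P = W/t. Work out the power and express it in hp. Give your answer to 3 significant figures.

0.0124 hp

P is given directly by: P = W/t.
W = 196 kcal = 8.201×10^5 J; t = 1480 min = 88800 s.
P = 9.235 W
9.235 W × (1 hp / 745.7 W) = 0.01238 hp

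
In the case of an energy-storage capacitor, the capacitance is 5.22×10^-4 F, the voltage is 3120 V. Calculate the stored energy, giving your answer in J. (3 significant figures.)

2540 J

E is given directly by: E = ½CV².
C = 5.22×10^-4 F; V = 3120 V.
E = 2541 J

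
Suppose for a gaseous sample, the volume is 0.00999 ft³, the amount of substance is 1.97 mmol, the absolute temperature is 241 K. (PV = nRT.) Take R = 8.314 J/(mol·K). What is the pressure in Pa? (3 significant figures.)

From the ideal-gas law: P = nRT/V.
V = 0.00999 ft³ = 2.829×10^-4 m³; n = 1.97 mmol = 0.001970 mol; T = 241 K; R = 8.314 J/(mol·K).
P = 13953 Pa  (the unit combination reduces to kg/(m·s²) = Pa)

14000 Pa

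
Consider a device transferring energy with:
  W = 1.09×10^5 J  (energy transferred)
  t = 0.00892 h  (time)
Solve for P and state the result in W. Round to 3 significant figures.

Directly: P = W/t.
W = 1.09×10^5 J; t = 0.00892 h = 32.11 s.
P = 3394 W  (the unit combination reduces to kg·m²/s³ = W)

3390 W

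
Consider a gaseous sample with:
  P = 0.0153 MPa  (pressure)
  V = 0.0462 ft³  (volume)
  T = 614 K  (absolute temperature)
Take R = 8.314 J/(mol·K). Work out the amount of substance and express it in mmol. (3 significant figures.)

3.92 mmol

From the ideal-gas law: n = PV/(RT).
P = 0.0153 MPa = 15300 Pa; V = 0.0462 ft³ = 0.001308 m³; T = 614 K; R = 8.314 J/(mol·K).
n = 0.003921 mol
0.003921 mol × (1 mmol / 0.001000 mol) = 3.921 mmol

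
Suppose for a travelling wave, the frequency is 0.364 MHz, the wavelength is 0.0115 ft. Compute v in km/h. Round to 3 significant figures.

4590 km/h

v is given directly by: v = fλ.
f = 0.364 MHz = 3.640×10^5 Hz; λ = 0.0115 ft = 0.003505 m.
v = 1276 m/s
1276 m/s × (1 km/h / 0.2778 m/s) = 4593 km/h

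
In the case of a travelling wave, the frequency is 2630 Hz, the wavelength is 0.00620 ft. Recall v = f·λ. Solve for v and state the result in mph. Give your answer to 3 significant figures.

11.1 mph

v is given directly by: v = fλ.
f = 2630 Hz; λ = 0.00620 ft = 0.001890 m.
v = 4.970 m/s
4.970 m/s × (1 mph / 0.4470 m/s) = 11.12 mph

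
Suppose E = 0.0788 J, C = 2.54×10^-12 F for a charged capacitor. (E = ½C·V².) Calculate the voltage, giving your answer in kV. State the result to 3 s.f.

Solving E = ½C·V² for V: V = √(2E/C).
E = 0.0788 J; C = 2.54×10^-12 F.
V = 2.491×10^5 V  (the unit combination reduces to kg·m²/(A·s³) = V)
2.491×10^5 V × (1 kV / 1000 V) = 249.1 kV

249 kV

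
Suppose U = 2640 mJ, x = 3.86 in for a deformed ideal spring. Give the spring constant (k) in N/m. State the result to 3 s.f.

Rearranging: k = 2U/x².
U = 2640 mJ = 2.640 J; x = 3.86 in = 0.09804 m.
k = 549.3 N/m

549 N/m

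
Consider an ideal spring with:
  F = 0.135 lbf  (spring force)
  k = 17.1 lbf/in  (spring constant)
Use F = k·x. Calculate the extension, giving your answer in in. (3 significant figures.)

0.00789 in

Rearranging F = k·x for x: x = F/k.
F = 0.135 lbf = 0.6005 N; k = 17.1 lbf/in = 2995 N/m.
x = 2.005×10^-4 m
2.005×10^-4 m × (1 in / 0.02540 m) = 0.007895 in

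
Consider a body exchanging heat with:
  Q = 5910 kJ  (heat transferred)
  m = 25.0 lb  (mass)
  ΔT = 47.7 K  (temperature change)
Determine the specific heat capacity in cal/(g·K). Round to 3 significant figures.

2.61 cal/(g·K)

Rearranging: c = Q/(m·ΔT).
Q = 5910 kJ = 5.910×10^6 J; m = 25.0 lb = 11.34 kg; ΔT = 47.7 K.
c = 10926 J/(kg·K)
10926 J/(kg·K) × (1 cal/(g·K) / 4184 J/(kg·K)) = 2.611 cal/(g·K)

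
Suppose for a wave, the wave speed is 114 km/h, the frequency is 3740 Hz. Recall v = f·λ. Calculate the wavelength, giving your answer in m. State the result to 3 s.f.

Solving v = f·λ for λ: λ = v/f.
v = 114 km/h = 31.67 m/s; f = 3740 Hz.
λ = 0.008467 m

0.00847 m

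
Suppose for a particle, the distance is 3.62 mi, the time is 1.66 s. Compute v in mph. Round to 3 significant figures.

Directly: v = d/t.
d = 3.62 mi = 5826 m; t = 1.66 s.
v = 3510 m/s
3510 m/s × (1 mph / 0.4470 m/s) = 7851 mph

7850 mph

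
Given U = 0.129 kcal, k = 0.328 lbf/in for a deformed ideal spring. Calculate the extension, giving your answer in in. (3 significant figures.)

171 in

Rearranging U = ½k·x² for x: x = √(2U/k).
U = 0.129 kcal = 539.7 J; k = 0.328 lbf/in = 57.44 N/m.
x = 4.335 m
4.335 m × (1 in / 0.02540 m) = 170.7 in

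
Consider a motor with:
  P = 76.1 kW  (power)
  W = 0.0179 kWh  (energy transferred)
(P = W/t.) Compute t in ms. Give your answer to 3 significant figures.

847 ms

Rearranging P = W/t for t: t = W/P.
P = 76.1 kW = 76100 W; W = 0.0179 kWh = 64440 J.
t = 0.8468 s
0.8468 s × (1 ms / 0.001000 s) = 846.8 ms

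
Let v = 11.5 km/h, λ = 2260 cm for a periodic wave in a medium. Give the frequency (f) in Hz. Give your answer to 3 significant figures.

0.141 Hz

Rearranging: f = v/λ.
v = 11.5 km/h = 3.194 m/s; λ = 2260 cm = 22.60 m.
f = 0.1413 Hz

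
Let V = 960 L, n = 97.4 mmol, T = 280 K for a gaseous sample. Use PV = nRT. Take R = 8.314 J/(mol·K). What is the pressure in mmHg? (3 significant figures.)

Directly: P = nRT/V.
V = 960 L = 0.9600 m³; n = 97.4 mmol = 0.09740 mol; T = 280 K; R = 8.314 J/(mol·K).
P = 236.2 Pa
236.2 Pa × (1 mmHg / 133.3 Pa) = 1.772 mmHg

1.77 mmHg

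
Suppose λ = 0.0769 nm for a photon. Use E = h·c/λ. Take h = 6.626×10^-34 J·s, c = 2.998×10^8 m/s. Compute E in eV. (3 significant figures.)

E is given directly by: E = hc/λ.
λ = 0.0769 nm = 7.690×10^-11 m; h = 6.626×10^-34 J·s; c = 2.998×10^8 m/s.
E = 2.583×10^-15 J  (the unit combination reduces to kg·m²/s² = J)
2.583×10^-15 J × (1 eV / 1.602×10^-19 J) = 16123 eV

16100 eV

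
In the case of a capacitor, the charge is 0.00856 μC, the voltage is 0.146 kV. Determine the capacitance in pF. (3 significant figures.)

58.6 pF

Directly: C = Q/V.
Q = 0.00856 μC = 8.560×10^-9 C; V = 0.146 kV = 146.0 V.
C = 5.863×10^-11 F
5.863×10^-11 F × (1 pF / 1.000×10^-12 F) = 58.63 pF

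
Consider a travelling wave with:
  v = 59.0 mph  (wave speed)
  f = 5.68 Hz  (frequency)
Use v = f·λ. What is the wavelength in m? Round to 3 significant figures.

Rearranging: λ = v/f.
v = 59.0 mph = 26.38 m/s; f = 5.68 Hz.
λ = 4.644 m

4.64 m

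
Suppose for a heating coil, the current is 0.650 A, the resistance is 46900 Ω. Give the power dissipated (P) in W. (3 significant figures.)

19800 W

Directly: P = I²R.
I = 0.650 A; R = 46900 Ω.
P = 19815 W  (the unit combination reduces to kg·m²/s³ = W)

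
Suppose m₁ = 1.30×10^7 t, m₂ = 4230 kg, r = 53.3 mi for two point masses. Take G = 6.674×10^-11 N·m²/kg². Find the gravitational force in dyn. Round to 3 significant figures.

From Newton's law of gravitation: F = Gm₁m₂/r².
m₁ = 1.30×10^7 t = 1.300×10^10 kg; m₂ = 4230 kg; r = 53.3 mi = 85778 m; G = 6.674×10^-11 N·m²/kg².
F = 4.988×10^-7 N  (the unit combination reduces to kg·m/s² = N)
4.988×10^-7 N × (1 dyn / 1.000×10^-5 N) = 0.04988 dyn

0.0499 dyn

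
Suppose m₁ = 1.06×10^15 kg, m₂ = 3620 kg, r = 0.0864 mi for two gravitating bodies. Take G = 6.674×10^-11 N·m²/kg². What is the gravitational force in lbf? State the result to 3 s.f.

Directly: F = Gm₁m₂/r².
m₁ = 1.06×10^15 kg; m₂ = 3620 kg; r = 0.0864 mi = 139.0 m; G = 6.674×10^-11 N·m²/kg².
F = 13246 N  (the unit combination reduces to kg·m/s² = N)
13246 N × (1 lbf / 4.448 N) = 2978 lbf

2980 lbf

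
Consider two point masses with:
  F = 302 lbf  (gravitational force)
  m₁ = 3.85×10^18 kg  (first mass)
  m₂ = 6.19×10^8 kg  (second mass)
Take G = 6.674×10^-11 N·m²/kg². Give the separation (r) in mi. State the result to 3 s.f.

From Newton's law of gravitation: r = √(G·m₁m₂/F).
F = 302 lbf = 1343 N; m₁ = 3.85×10^18 kg; m₂ = 6.19×10^8 kg; G = 6.674×10^-11 N·m²/kg².
r = 1.088×10^7 m
1.088×10^7 m × (1 mi / 1609 m) = 6761 mi

6760 mi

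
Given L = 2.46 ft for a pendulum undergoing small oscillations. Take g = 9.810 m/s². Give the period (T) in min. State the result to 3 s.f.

0.0290 min

T is given directly by: T = 2π√(L/g).
L = 2.46 ft = 0.7498 m; g = 9.810 m/s².
T = 1.737 s
1.737 s × (1 min / 60.00 s) = 0.02895 min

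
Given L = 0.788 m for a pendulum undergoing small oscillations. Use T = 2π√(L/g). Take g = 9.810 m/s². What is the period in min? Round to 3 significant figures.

0.0297 min

T is given directly by: T = 2π√(L/g).
L = 0.788 m; g = 9.810 m/s².
T = 1.781 s
1.781 s × (1 min / 60.00 s) = 0.02968 min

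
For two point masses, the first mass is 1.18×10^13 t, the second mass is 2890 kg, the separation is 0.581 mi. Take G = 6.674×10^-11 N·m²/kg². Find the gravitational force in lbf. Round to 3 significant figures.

585 lbf

From Newton's law of gravitation: F = Gm₁m₂/r².
m₁ = 1.18×10^13 t = 1.180×10^16 kg; m₂ = 2890 kg; r = 0.581 mi = 935.0 m; G = 6.674×10^-11 N·m²/kg².
F = 2603 N  (the unit combination reduces to kg·m/s² = N)
2603 N × (1 lbf / 4.448 N) = 585.2 lbf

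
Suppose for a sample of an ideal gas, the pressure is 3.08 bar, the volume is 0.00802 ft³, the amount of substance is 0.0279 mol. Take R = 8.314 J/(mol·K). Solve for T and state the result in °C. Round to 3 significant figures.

28.4 °C

Solving PV = nRT for T: T = PV/(nR).
P = 3.08 bar = 3.080×10^5 Pa; V = 0.00802 ft³ = 2.271×10^-4 m³; n = 0.0279 mol; R = 8.314 J/(mol·K).
T = 301.5 K
301.5 K − 273.15 = 28.40 °C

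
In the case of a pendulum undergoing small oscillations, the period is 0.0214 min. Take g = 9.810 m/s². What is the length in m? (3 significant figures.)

0.410 m

Rearranging: L = g·(T/2π)².
T = 0.0214 min = 1.284 s; g = 9.810 m/s².
L = 0.4097 m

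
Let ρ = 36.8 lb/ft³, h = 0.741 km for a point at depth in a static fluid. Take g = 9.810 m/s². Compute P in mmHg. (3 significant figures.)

32100 mmHg

P is given directly by: P = ρgh.
ρ = 36.8 lb/ft³ = 589.5 kg/m³; h = 0.741 km = 741.0 m; g = 9.810 m/s².
P = 4.285×10^6 Pa
4.285×10^6 Pa × (1 mmHg / 133.3 Pa) = 32141 mmHg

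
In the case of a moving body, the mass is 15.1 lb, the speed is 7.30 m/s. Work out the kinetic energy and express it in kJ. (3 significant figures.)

Directly: KE = ½mv².
m = 15.1 lb = 6.849 kg; v = 7.30 m/s.
KE = 182.5 J
182.5 J × (1 kJ / 1000 J) = 0.1825 kJ

0.182 kJ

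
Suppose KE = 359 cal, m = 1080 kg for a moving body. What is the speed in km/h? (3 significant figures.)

Rearranging KE = ½mv² for v: v = √(2·KE/m).
KE = 359 cal = 1502 J; m = 1080 kg.
v = 1.668 m/s
1.668 m/s × (1 km/h / 0.2778 m/s) = 6.004 km/h

6.00 km/h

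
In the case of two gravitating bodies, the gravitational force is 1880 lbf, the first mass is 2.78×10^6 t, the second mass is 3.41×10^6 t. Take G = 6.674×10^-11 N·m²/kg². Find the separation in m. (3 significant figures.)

Rearranging: r = √(G·m₁m₂/F).
F = 1880 lbf = 8363 N; m₁ = 2.78×10^6 t = 2.780×10^9 kg; m₂ = 3.41×10^6 t = 3.410×10^9 kg; G = 6.674×10^-11 N·m²/kg².
r = 275.1 m

275 m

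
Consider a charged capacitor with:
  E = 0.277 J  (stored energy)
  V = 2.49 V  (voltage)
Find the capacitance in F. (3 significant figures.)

Solving E = ½C·V² for C: C = 2E/V².
E = 0.277 J; V = 2.49 V.
C = 0.08935 F

0.0894 F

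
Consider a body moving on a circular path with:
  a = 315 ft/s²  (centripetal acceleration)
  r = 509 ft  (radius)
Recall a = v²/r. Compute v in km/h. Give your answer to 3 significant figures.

Solving a = v²/r for v: v = √(a·r).
a = 315 ft/s² = 96.01 m/s²; r = 509 ft = 155.1 m.
v = 122.0 m/s
122.0 m/s × (1 km/h / 0.2778 m/s) = 439.4 km/h

439 km/h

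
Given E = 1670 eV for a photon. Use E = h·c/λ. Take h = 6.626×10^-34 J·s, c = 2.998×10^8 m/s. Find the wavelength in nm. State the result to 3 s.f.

Solving E = h·c/λ for λ: λ = hc/E.
E = 1670 eV = 2.676×10^-16 J; h = 6.626×10^-34 J·s; c = 2.998×10^8 m/s.
λ = 7.424×10^-10 m
7.424×10^-10 m × (1 nm / 1.000×10^-9 m) = 0.7424 nm

0.742 nm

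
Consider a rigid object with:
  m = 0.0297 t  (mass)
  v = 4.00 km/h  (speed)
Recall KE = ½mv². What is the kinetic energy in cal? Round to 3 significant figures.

Directly: KE = ½mv².
m = 0.0297 t = 29.70 kg; v = 4.00 km/h = 1.111 m/s.
KE = 18.33 J  (the unit combination reduces to kg·m²/s² = J)
18.33 J × (1 cal / 4.184 J) = 4.382 cal

4.38 cal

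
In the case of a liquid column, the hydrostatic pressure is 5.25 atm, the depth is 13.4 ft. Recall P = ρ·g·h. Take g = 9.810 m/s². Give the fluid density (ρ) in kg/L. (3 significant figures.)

Rearranging P = ρ·g·h for ρ: ρ = P/(g·h).
P = 5.25 atm = 5.320×10^5 Pa; h = 13.4 ft = 4.084 m; g = 9.810 m/s².
ρ = 13277 kg/m³
13277 kg/m³ × (1 kg/L / 1000 kg/m³) = 13.28 kg/L

13.3 kg/L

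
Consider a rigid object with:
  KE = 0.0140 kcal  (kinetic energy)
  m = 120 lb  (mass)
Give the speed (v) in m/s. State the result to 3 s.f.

Rearranging KE = ½mv² for v: v = √(2·KE/m).
KE = 0.0140 kcal = 58.58 J; m = 120 lb = 54.43 kg.
v = 1.467 m/s

1.47 m/s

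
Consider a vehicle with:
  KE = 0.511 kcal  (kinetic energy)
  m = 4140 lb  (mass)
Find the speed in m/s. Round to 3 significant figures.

1.51 m/s

Rearranging: v = √(2·KE/m).
KE = 0.511 kcal = 2138 J; m = 4140 lb = 1878 kg.
v = 1.509 m/s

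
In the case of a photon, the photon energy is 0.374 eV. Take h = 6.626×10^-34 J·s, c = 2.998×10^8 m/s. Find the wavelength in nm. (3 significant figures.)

Rearranging E = h·c/λ for λ: λ = hc/E.
E = 0.374 eV = 5.992×10^-20 J; h = 6.626×10^-34 J·s; c = 2.998×10^8 m/s.
λ = 3.315×10^-6 m
3.315×10^-6 m × (1 nm / 1.000×10^-9 m) = 3315 nm

3320 nm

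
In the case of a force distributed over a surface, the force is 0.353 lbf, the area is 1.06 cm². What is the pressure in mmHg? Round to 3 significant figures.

P is given directly by: P = F/A.
F = 0.353 lbf = 1.570 N; A = 1.06 cm² = 1.060×10^-4 m².
P = 14813 Pa  (the unit combination reduces to kg/(m·s²) = Pa)
14813 Pa × (1 mmHg / 133.3 Pa) = 111.1 mmHg

111 mmHg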